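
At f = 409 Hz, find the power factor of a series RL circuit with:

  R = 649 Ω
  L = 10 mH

Step 1 — Angular frequency: ω = 2π·f = 2π·409 = 2570 rad/s.
Step 2 — Component impedances:
  R: Z = R = 649 Ω
  L: Z = jωL = j·2570·0.01 = 0 + j25.7 Ω
Step 3 — Series combination: Z_total = R + L = 649 + j25.7 Ω = 649.5∠2.3° Ω.
Step 4 — Power factor: PF = cos(φ) = Re(Z)/|Z| = 649/649.5 = 0.9992.
Step 5 — Type: Im(Z) = 25.7 ⇒ lagging (phase φ = 2.3°).

PF = 0.9992 (lagging, φ = 2.3°)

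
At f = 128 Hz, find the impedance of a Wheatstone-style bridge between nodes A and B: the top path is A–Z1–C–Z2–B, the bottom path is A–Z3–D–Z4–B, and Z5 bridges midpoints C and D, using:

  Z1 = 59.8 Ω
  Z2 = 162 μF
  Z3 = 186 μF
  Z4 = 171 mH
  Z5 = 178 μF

Step 1 — Angular frequency: ω = 2π·f = 2π·128 = 804.2 rad/s.
Step 2 — Component impedances:
  Z1: Z = R = 59.8 Ω
  Z2: Z = 1/(jωC) = -j/(ω·C) = 0 - j7.675 Ω
  Z3: Z = 1/(jωC) = -j/(ω·C) = 0 - j6.685 Ω
  Z4: Z = jωL = j·804.2·0.171 = 0 + j137.5 Ω
  Z5: Z = 1/(jωC) = -j/(ω·C) = 0 - j6.985 Ω
Step 3 — Bridge requires nodal analysis (the Z5 bridge couples midpoints C and D, so the two paths cannot be reduced to a simple series/parallel combination). Setting node B to ground and injecting 1 A at node A, the 3-node admittance system at A, C, D solves to V_A = Z_AB = 3.333 - j22.31 Ω = 22.56∠-81.5° Ω.

Z = 3.333 - j22.31 Ω = 22.56∠-81.5° Ω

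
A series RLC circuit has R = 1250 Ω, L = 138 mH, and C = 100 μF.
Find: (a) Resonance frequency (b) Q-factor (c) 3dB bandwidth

Step 1 — Resonance: ω₀ = 1/√(LC) = 1/√(0.138·0.0001) = 269.2 rad/s.
Step 2 — f₀ = ω₀/(2π) = 42.84 Hz.
Step 3 — Series Q: Q = ω₀L/R = 269.2·0.138/1250 = 0.02972.
Step 4 — Bandwidth: Δω = ω₀/Q = 9058 rad/s; BW = Δω/(2π) = 1442 Hz.

(a) f₀ = 42.84 Hz  (b) Q = 0.02972  (c) BW = 1442 Hz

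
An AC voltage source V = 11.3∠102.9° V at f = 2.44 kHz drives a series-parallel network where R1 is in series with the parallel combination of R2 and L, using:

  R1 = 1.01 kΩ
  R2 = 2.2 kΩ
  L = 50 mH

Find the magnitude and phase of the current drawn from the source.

Step 1 — Angular frequency: ω = 2π·f = 2π·2440 = 1.533e+04 rad/s.
Step 2 — Component impedances:
  R1: Z = R = 1010 Ω
  R2: Z = R = 2200 Ω
  L: Z = jωL = j·1.533e+04·0.05 = 0 + j766.5 Ω
Step 3 — Parallel branch: R2 || L = 1/(1/R2 + 1/L) = 238.2 + j683.6 Ω.
Step 4 — Series with R1: Z_total = R1 + (R2 || L) = 1248 + j683.6 Ω = 1423∠28.7° Ω.
Step 5 — Source phasor: V = 11.3∠102.9° V = -2.523 + j11.01 V.
Step 6 — Ohm's law: I = V / Z_total = (-2.523 + j11.01) / (1248 + j683.6) = 0.002163 + j0.00764 A.
Step 7 — Convert to polar: |I| = 0.00794 A, ∠I = 74.2°.

I = 0.00794∠74.2° A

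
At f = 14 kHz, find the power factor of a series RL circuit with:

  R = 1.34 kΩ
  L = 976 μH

Step 1 — Angular frequency: ω = 2π·f = 2π·1.4e+04 = 8.796e+04 rad/s.
Step 2 — Component impedances:
  R: Z = R = 1340 Ω
  L: Z = jωL = j·8.796e+04·0.000976 = 0 + j85.85 Ω
Step 3 — Series combination: Z_total = R + L = 1340 + j85.85 Ω = 1343∠3.7° Ω.
Step 4 — Power factor: PF = cos(φ) = Re(Z)/|Z| = 1340/1342.7 = 0.998.
Step 5 — Type: Im(Z) = 85.85 ⇒ lagging (phase φ = 3.7°).

PF = 0.998 (lagging, φ = 3.7°)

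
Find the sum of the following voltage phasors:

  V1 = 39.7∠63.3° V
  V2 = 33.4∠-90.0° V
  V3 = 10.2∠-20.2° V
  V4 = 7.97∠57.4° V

Step 1 — Convert each phasor to rectangular form:
  V1 = 39.7·(cos(63.3°) + j·sin(63.3°)) = 17.84 + j35.47 V
  V2 = 33.4·(cos(-90.0°) + j·sin(-90.0°)) = 0 - j33.4 V
  V3 = 10.2·(cos(-20.2°) + j·sin(-20.2°)) = 9.573 - j3.522 V
  V4 = 7.97·(cos(57.4°) + j·sin(57.4°)) = 4.294 + j6.714 V
Step 2 — Sum components: V_total = 31.7 + j5.259 V.
Step 3 — Convert to polar: |V_total| = 32.14 V, ∠V_total = 9.4°.

V_total = 32.14∠9.4° V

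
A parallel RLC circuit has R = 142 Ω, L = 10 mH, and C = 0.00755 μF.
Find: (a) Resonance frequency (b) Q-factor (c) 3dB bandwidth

Step 1 — Resonance: ω₀ = 1/√(LC) = 1/√(0.01·7.55e-09) = 1.151e+05 rad/s.
Step 2 — f₀ = ω₀/(2π) = 1.832e+04 Hz.
Step 3 — Parallel Q: Q = R/(ω₀L) = 142/(1.151e+05·0.01) = 0.1234.
Step 4 — Bandwidth: Δω = ω₀/Q = 9.327e+05 rad/s; BW = Δω/(2π) = 1.485e+05 Hz.

(a) f₀ = 1.832e+04 Hz  (b) Q = 0.1234  (c) BW = 1.485e+05 Hz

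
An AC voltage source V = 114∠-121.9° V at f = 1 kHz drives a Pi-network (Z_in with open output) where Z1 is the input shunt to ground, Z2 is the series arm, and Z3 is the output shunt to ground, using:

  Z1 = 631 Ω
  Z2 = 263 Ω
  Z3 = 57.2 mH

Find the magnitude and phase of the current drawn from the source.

Step 1 — Angular frequency: ω = 2π·f = 2π·1000 = 6283 rad/s.
Step 2 — Component impedances:
  Z1: Z = R = 631 Ω
  Z2: Z = R = 263 Ω
  Z3: Z = jωL = j·6283·0.0572 = 0 + j359.4 Ω
Step 3 — With open output, the series arm Z2 and the output shunt Z3 appear in series to ground: Z2 + Z3 = 263 + j359.4 Ω.
Step 4 — Parallel with input shunt Z1: Z_in = Z1 || (Z2 + Z3) = 247.6 + j154.1 Ω = 291.6∠31.9° Ω.
Step 5 — Source phasor: V = 114∠-121.9° V = -60.24 - j96.78 V.
Step 6 — Ohm's law: I = V / Z_total = (-60.24 - j96.78) / (247.6 + j154.1) = -0.3507 - j0.1726 A.
Step 7 — Convert to polar: |I| = 0.3909 A, ∠I = -153.8°.

I = 0.3909∠-153.8° A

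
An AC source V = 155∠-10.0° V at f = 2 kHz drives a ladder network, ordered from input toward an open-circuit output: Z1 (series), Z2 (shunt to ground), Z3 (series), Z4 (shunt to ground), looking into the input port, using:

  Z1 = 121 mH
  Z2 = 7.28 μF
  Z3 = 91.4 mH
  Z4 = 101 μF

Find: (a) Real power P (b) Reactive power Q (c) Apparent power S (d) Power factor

Step 1 — Angular frequency: ω = 2π·f = 2π·2000 = 1.257e+04 rad/s.
Step 2 — Component impedances:
  Z1: Z = jωL = j·1.257e+04·0.121 = 0 + j1521 Ω
  Z2: Z = 1/(jωC) = -j/(ω·C) = 0 - j10.93 Ω
  Z3: Z = jωL = j·1.257e+04·0.0914 = 0 + j1149 Ω
  Z4: Z = 1/(jωC) = -j/(ω·C) = 0 - j0.7879 Ω
Step 3 — Ladder network (open output): work backward from the far end, alternating series and parallel combinations. Z_in = 0 + j1509 Ω = 1509∠90.0° Ω.
Step 4 — Source phasor: V = 155∠-10.0° V = 152.6 - j26.92 V.
Step 5 — Current: I = V / Z = -0.01783 - j0.1011 A = 0.1027∠-100.0° A.
Step 6 — Complex power: S = V·I* = 0 + j15.92 VA.
Step 7 — Real power: P = Re(S) = 0 W.
Step 8 — Reactive power: Q = Im(S) = 15.92 VAR.
Step 9 — Apparent power: |S| = 15.92 VA.
Step 10 — Power factor: PF = P/|S| = 0 (lagging).

(a) P = 0 W  (b) Q = 15.92 VAR  (c) S = 15.92 VA  (d) PF = 0 (lagging)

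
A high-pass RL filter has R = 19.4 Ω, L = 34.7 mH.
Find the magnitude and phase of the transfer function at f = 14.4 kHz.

Step 1 — Angular frequency: ω = 2π·1.44e+04 = 9.048e+04 rad/s.
Step 2 — Transfer function: H(jω) = jωL/(R + jωL).
Step 3 — Numerator jωL = j·3140; denominator R + jωL = 19.4 + j3140.
Step 4 — H = 1 + j0.006179.
Step 5 — Magnitude: |H| = 1 (-0.0 dB); phase: φ = 0.4°.

|H| = 1 (-0.0 dB), φ = 0.4°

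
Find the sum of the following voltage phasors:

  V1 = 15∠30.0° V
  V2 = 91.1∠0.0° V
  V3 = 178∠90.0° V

Step 1 — Convert each phasor to rectangular form:
  V1 = 15·(cos(30.0°) + j·sin(30.0°)) = 12.99 + j7.5 V
  V2 = 91.1·(cos(0.0°) + j·sin(0.0°)) = 91.1 V
  V3 = 178·(cos(90.0°) + j·sin(90.0°)) = 0 + j178 V
Step 2 — Sum components: V_total = 104.1 + j185.5 V.
Step 3 — Convert to polar: |V_total| = 212.7 V, ∠V_total = 60.7°.

V_total = 212.7∠60.7° V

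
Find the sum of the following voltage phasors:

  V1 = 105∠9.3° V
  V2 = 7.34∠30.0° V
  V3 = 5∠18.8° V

Step 1 — Convert each phasor to rectangular form:
  V1 = 105·(cos(9.3°) + j·sin(9.3°)) = 103.6 + j16.97 V
  V2 = 7.34·(cos(30.0°) + j·sin(30.0°)) = 6.357 + j3.67 V
  V3 = 5·(cos(18.8°) + j·sin(18.8°)) = 4.733 + j1.611 V
Step 2 — Sum components: V_total = 114.7 + j22.25 V.
Step 3 — Convert to polar: |V_total| = 116.8 V, ∠V_total = 11.0°.

V_total = 116.8∠11.0° V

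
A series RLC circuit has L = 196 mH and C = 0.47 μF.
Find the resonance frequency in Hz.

Step 1 — Resonance condition Im(Z)=0 gives ω₀ = 1/√(LC).
Step 2 — ω₀ = 1/√(0.196·4.7e-07) = 3295 rad/s.
Step 3 — f₀ = ω₀/(2π) = 524.4 Hz.

f₀ = 524.4 Hz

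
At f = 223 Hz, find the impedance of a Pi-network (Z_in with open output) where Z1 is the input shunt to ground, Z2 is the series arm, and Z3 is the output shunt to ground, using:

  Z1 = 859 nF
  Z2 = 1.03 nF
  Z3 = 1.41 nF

Step 1 — Angular frequency: ω = 2π·f = 2π·223 = 1401 rad/s.
Step 2 — Component impedances:
  Z1: Z = 1/(jωC) = -j/(ω·C) = 0 - j830.8 Ω
  Z2: Z = 1/(jωC) = -j/(ω·C) = 0 - j6.929e+05 Ω
  Z3: Z = 1/(jωC) = -j/(ω·C) = 0 - j5.062e+05 Ω
Step 3 — With open output, the series arm Z2 and the output shunt Z3 appear in series to ground: Z2 + Z3 = 0 - j1.199e+06 Ω.
Step 4 — Parallel with input shunt Z1: Z_in = Z1 || (Z2 + Z3) = 0 - j830.3 Ω = 830.3∠-90.0° Ω.

Z = 0 - j830.3 Ω = 830.3∠-90.0° Ω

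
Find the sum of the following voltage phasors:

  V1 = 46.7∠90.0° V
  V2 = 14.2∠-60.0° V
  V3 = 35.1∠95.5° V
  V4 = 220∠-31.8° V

Step 1 — Convert each phasor to rectangular form:
  V1 = 46.7·(cos(90.0°) + j·sin(90.0°)) = 0 + j46.7 V
  V2 = 14.2·(cos(-60.0°) + j·sin(-60.0°)) = 7.1 - j12.3 V
  V3 = 35.1·(cos(95.5°) + j·sin(95.5°)) = -3.364 + j34.94 V
  V4 = 220·(cos(-31.8°) + j·sin(-31.8°)) = 187 - j115.9 V
Step 2 — Sum components: V_total = 190.7 - j46.59 V.
Step 3 — Convert to polar: |V_total| = 196.3 V, ∠V_total = -13.7°.

V_total = 196.3∠-13.7° V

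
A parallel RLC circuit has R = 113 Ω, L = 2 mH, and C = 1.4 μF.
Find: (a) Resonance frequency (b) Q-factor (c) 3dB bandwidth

Step 1 — Resonance: ω₀ = 1/√(LC) = 1/√(0.002·1.4e-06) = 1.89e+04 rad/s.
Step 2 — f₀ = ω₀/(2π) = 3008 Hz.
Step 3 — Parallel Q: Q = R/(ω₀L) = 113/(1.89e+04·0.002) = 2.99.
Step 4 — Bandwidth: Δω = ω₀/Q = 6321 rad/s; BW = Δω/(2π) = 1006 Hz.

(a) f₀ = 3008 Hz  (b) Q = 2.99  (c) BW = 1006 Hz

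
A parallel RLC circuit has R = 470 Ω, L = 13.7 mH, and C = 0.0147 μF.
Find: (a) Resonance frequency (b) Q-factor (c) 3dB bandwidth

Step 1 — Resonance: ω₀ = 1/√(LC) = 1/√(0.0137·1.47e-08) = 7.047e+04 rad/s.
Step 2 — f₀ = ω₀/(2π) = 1.122e+04 Hz.
Step 3 — Parallel Q: Q = R/(ω₀L) = 470/(7.047e+04·0.0137) = 0.4869.
Step 4 — Bandwidth: Δω = ω₀/Q = 1.447e+05 rad/s; BW = Δω/(2π) = 2.304e+04 Hz.

(a) f₀ = 1.122e+04 Hz  (b) Q = 0.4869  (c) BW = 2.304e+04 Hz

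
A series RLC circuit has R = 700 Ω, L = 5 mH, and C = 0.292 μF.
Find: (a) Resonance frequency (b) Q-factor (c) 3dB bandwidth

Step 1 — Resonance: ω₀ = 1/√(LC) = 1/√(0.005·2.92e-07) = 2.617e+04 rad/s.
Step 2 — f₀ = ω₀/(2π) = 4165 Hz.
Step 3 — Series Q: Q = ω₀L/R = 2.617e+04·0.005/700 = 0.1869.
Step 4 — Bandwidth: Δω = ω₀/Q = 1.4e+05 rad/s; BW = Δω/(2π) = 2.228e+04 Hz.

(a) f₀ = 4165 Hz  (b) Q = 0.1869  (c) BW = 2.228e+04 Hz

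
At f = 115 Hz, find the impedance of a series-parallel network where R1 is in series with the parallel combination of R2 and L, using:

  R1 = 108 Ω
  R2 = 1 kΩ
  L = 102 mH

Step 1 — Angular frequency: ω = 2π·f = 2π·115 = 722.6 rad/s.
Step 2 — Component impedances:
  R1: Z = R = 108 Ω
  R2: Z = R = 1000 Ω
  L: Z = jωL = j·722.6·0.102 = 0 + j73.7 Ω
Step 3 — Parallel branch: R2 || L = 1/(1/R2 + 1/L) = 5.403 + j73.3 Ω.
Step 4 — Series with R1: Z_total = R1 + (R2 || L) = 113.4 + j73.3 Ω = 135∠32.9° Ω.

Z = 113.4 + j73.3 Ω = 135∠32.9° Ω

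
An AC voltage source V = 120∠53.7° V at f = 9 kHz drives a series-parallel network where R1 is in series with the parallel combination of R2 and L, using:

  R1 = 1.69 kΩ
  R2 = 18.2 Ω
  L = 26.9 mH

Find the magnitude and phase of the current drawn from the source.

Step 1 — Angular frequency: ω = 2π·f = 2π·9000 = 5.655e+04 rad/s.
Step 2 — Component impedances:
  R1: Z = R = 1690 Ω
  R2: Z = R = 18.2 Ω
  L: Z = jωL = j·5.655e+04·0.0269 = 0 + j1521 Ω
Step 3 — Parallel branch: R2 || L = 1/(1/R2 + 1/L) = 18.2 + j0.2177 Ω.
Step 4 — Series with R1: Z_total = R1 + (R2 || L) = 1708 + j0.2177 Ω = 1708∠0.0° Ω.
Step 5 — Source phasor: V = 120∠53.7° V = 71.04 + j96.71 V.
Step 6 — Ohm's law: I = V / Z_total = (71.04 + j96.71) / (1708 + j0.2177) = 0.0416 + j0.05661 A.
Step 7 — Convert to polar: |I| = 0.07025 A, ∠I = 53.7°.

I = 0.07025∠53.7° A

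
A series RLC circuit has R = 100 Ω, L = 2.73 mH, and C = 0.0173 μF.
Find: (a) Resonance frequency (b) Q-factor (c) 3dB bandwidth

Step 1 — Resonance: ω₀ = 1/√(LC) = 1/√(0.00273·1.73e-08) = 1.455e+05 rad/s.
Step 2 — f₀ = ω₀/(2π) = 2.316e+04 Hz.
Step 3 — Series Q: Q = ω₀L/R = 1.455e+05·0.00273/100 = 3.972.
Step 4 — Bandwidth: Δω = ω₀/Q = 3.663e+04 rad/s; BW = Δω/(2π) = 5830 Hz.

(a) f₀ = 2.316e+04 Hz  (b) Q = 3.972  (c) BW = 5830 Hz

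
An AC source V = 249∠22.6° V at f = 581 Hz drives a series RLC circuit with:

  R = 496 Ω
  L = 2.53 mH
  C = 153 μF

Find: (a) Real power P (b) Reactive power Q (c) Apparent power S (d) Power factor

Step 1 — Angular frequency: ω = 2π·f = 2π·581 = 3651 rad/s.
Step 2 — Component impedances:
  R: Z = R = 496 Ω
  L: Z = jωL = j·3651·0.00253 = 0 + j9.236 Ω
  C: Z = 1/(jωC) = -j/(ω·C) = 0 - j1.79 Ω
Step 3 — Series combination: Z_total = R + L + C = 496 + j7.445 Ω = 496.1∠0.9° Ω.
Step 4 — Source phasor: V = 249∠22.6° V = 229.9 + j95.69 V.
Step 5 — Current: I = V / Z = 0.4663 + j0.1859 A = 0.502∠21.7° A.
Step 6 — Complex power: S = V·I* = 125 + j1.876 VA.
Step 7 — Real power: P = Re(S) = 125 W.
Step 8 — Reactive power: Q = Im(S) = 1.876 VAR.
Step 9 — Apparent power: |S| = 125 VA.
Step 10 — Power factor: PF = P/|S| = 0.9999 (lagging).

(a) P = 125 W  (b) Q = 1.876 VAR  (c) S = 125 VA  (d) PF = 0.9999 (lagging)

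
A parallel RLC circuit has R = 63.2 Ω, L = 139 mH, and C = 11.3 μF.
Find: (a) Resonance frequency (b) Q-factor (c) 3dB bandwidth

Step 1 — Resonance: ω₀ = 1/√(LC) = 1/√(0.139·1.13e-05) = 797.9 rad/s.
Step 2 — f₀ = ω₀/(2π) = 127 Hz.
Step 3 — Parallel Q: Q = R/(ω₀L) = 63.2/(797.9·0.139) = 0.5698.
Step 4 — Bandwidth: Δω = ω₀/Q = 1400 rad/s; BW = Δω/(2π) = 222.9 Hz.

(a) f₀ = 127 Hz  (b) Q = 0.5698  (c) BW = 222.9 Hz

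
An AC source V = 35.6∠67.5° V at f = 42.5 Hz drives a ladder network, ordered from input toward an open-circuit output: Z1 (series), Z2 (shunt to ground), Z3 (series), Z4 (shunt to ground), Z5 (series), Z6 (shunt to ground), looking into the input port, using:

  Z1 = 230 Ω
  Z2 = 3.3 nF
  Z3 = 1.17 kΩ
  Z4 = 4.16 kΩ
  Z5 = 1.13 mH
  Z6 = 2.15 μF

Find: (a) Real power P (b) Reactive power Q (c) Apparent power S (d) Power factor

Step 1 — Angular frequency: ω = 2π·f = 2π·42.5 = 267 rad/s.
Step 2 — Component impedances:
  Z1: Z = R = 230 Ω
  Z2: Z = 1/(jωC) = -j/(ω·C) = 0 - j1.135e+06 Ω
  Z3: Z = R = 1170 Ω
  Z4: Z = R = 4160 Ω
  Z5: Z = jωL = j·267·0.00113 = 0 + j0.3017 Ω
  Z6: Z = 1/(jωC) = -j/(ω·C) = 0 - j1742 Ω
Step 3 — Ladder network (open output): work backward from the far end, alternating series and parallel combinations. Z_in = 2016 - j1483 Ω = 2502∠-36.3° Ω.
Step 4 — Source phasor: V = 35.6∠67.5° V = 13.62 + j32.89 V.
Step 5 — Current: I = V / Z = -0.003403 + j0.01381 A = 0.01423∠103.8° A.
Step 6 — Complex power: S = V·I* = 0.408 - j0.3001 VA.
Step 7 — Real power: P = Re(S) = 0.408 W.
Step 8 — Reactive power: Q = Im(S) = -0.3001 VAR.
Step 9 — Apparent power: |S| = 0.5065 VA.
Step 10 — Power factor: PF = P/|S| = 0.8055 (leading).

(a) P = 0.408 W  (b) Q = -0.3001 VAR  (c) S = 0.5065 VA  (d) PF = 0.8055 (leading)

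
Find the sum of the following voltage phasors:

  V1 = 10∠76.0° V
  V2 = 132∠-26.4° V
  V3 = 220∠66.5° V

Step 1 — Convert each phasor to rectangular form:
  V1 = 10·(cos(76.0°) + j·sin(76.0°)) = 2.419 + j9.703 V
  V2 = 132·(cos(-26.4°) + j·sin(-26.4°)) = 118.2 - j58.69 V
  V3 = 220·(cos(66.5°) + j·sin(66.5°)) = 87.72 + j201.8 V
Step 2 — Sum components: V_total = 208.4 + j152.8 V.
Step 3 — Convert to polar: |V_total| = 258.4 V, ∠V_total = 36.2°.

V_total = 258.4∠36.2° V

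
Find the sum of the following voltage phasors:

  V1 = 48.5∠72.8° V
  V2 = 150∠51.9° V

Step 1 — Convert each phasor to rectangular form:
  V1 = 48.5·(cos(72.8°) + j·sin(72.8°)) = 14.34 + j46.33 V
  V2 = 150·(cos(51.9°) + j·sin(51.9°)) = 92.56 + j118 V
Step 2 — Sum components: V_total = 106.9 + j164.4 V.
Step 3 — Convert to polar: |V_total| = 196.1 V, ∠V_total = 57.0°.

V_total = 196.1∠57.0° V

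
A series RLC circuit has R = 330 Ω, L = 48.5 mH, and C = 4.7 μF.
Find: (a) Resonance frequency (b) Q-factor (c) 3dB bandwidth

Step 1 — Resonance condition Im(Z)=0 gives ω₀ = 1/√(LC).
Step 2 — ω₀ = 1/√(0.0485·4.7e-06) = 2094 rad/s.
Step 3 — f₀ = ω₀/(2π) = 333.3 Hz.
Step 4 — Series Q: Q = ω₀L/R = 2094·0.0485/330 = 0.3078.
Step 5 — 3dB bandwidth: Δω = ω₀/Q = 6804 rad/s; BW = Δω/(2π) = 1083 Hz.

(a) f₀ = 333.3 Hz  (b) Q = 0.3078  (c) BW = 1083 Hz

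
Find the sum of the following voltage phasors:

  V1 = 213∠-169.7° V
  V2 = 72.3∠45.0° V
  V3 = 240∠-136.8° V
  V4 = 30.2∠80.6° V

Step 1 — Convert each phasor to rectangular form:
  V1 = 213·(cos(-169.7°) + j·sin(-169.7°)) = -209.6 - j38.08 V
  V2 = 72.3·(cos(45.0°) + j·sin(45.0°)) = 51.12 + j51.12 V
  V3 = 240·(cos(-136.8°) + j·sin(-136.8°)) = -175 - j164.3 V
  V4 = 30.2·(cos(80.6°) + j·sin(80.6°)) = 4.932 + j29.79 V
Step 2 — Sum components: V_total = -328.5 - j121.5 V.
Step 3 — Convert to polar: |V_total| = 350.2 V, ∠V_total = -159.7°.

V_total = 350.2∠-159.7° V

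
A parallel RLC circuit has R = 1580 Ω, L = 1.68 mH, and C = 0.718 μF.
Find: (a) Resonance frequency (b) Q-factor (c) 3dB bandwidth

Step 1 — Resonance: ω₀ = 1/√(LC) = 1/√(0.00168·7.18e-07) = 2.879e+04 rad/s.
Step 2 — f₀ = ω₀/(2π) = 4583 Hz.
Step 3 — Parallel Q: Q = R/(ω₀L) = 1580/(2.879e+04·0.00168) = 32.66.
Step 4 — Bandwidth: Δω = ω₀/Q = 881.5 rad/s; BW = Δω/(2π) = 140.3 Hz.

(a) f₀ = 4583 Hz  (b) Q = 32.66  (c) BW = 140.3 Hz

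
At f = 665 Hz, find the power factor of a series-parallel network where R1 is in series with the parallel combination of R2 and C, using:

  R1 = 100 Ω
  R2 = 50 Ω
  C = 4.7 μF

Step 1 — Angular frequency: ω = 2π·f = 2π·665 = 4178 rad/s.
Step 2 — Component impedances:
  R1: Z = R = 100 Ω
  R2: Z = R = 50 Ω
  C: Z = 1/(jωC) = -j/(ω·C) = 0 - j50.92 Ω
Step 3 — Parallel branch: R2 || C = 1/(1/R2 + 1/C) = 25.46 - j25 Ω.
Step 4 — Series with R1: Z_total = R1 + (R2 || C) = 125.5 - j25 Ω = 127.9∠-11.3° Ω.
Step 5 — Power factor: PF = cos(φ) = Re(Z)/|Z| = 125.456/127.922 = 0.9807.
Step 6 — Type: Im(Z) = -25 ⇒ leading (phase φ = -11.3°).

PF = 0.9807 (leading, φ = -11.3°)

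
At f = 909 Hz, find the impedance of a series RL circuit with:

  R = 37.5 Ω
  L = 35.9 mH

Step 1 — Angular frequency: ω = 2π·f = 2π·909 = 5711 rad/s.
Step 2 — Component impedances:
  R: Z = R = 37.5 Ω
  L: Z = jωL = j·5711·0.0359 = 0 + j205 Ω
Step 3 — Series combination: Z_total = R + L = 37.5 + j205 Ω = 208.4∠79.6° Ω.

Z = 37.5 + j205 Ω = 208.4∠79.6° Ω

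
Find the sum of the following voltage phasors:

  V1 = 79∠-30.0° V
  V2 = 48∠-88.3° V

Step 1 — Convert each phasor to rectangular form:
  V1 = 79·(cos(-30.0°) + j·sin(-30.0°)) = 68.42 - j39.5 V
  V2 = 48·(cos(-88.3°) + j·sin(-88.3°)) = 1.424 - j47.98 V
Step 2 — Sum components: V_total = 69.84 - j87.48 V.
Step 3 — Convert to polar: |V_total| = 111.9 V, ∠V_total = -51.4°.

V_total = 111.9∠-51.4° V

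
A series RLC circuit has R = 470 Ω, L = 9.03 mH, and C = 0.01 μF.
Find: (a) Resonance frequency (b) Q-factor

Step 1 — Resonance condition Im(Z)=0 gives ω₀ = 1/√(LC).
Step 2 — ω₀ = 1/√(0.00903·1e-08) = 1.052e+05 rad/s.
Step 3 — f₀ = ω₀/(2π) = 1.675e+04 Hz.
Step 4 — Series Q: Q = ω₀L/R = 1.052e+05·0.00903/470 = 2.022.

(a) f₀ = 1.675e+04 Hz  (b) Q = 2.022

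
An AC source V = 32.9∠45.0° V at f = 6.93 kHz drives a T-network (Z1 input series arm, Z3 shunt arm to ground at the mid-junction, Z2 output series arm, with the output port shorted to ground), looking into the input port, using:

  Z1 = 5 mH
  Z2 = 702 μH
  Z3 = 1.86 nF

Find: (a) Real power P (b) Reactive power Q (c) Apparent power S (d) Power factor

Step 1 — Angular frequency: ω = 2π·f = 2π·6930 = 4.354e+04 rad/s.
Step 2 — Component impedances:
  Z1: Z = jωL = j·4.354e+04·0.005 = 0 + j217.7 Ω
  Z2: Z = jωL = j·4.354e+04·0.000702 = 0 + j30.57 Ω
  Z3: Z = 1/(jωC) = -j/(ω·C) = 0 - j1.235e+04 Ω
Step 3 — With the output port shorted to ground, the output series arm Z2 runs from the junction to ground; the shunt arm Z3 also runs from the junction to ground. They appear in parallel: Z3 || Z2 = 0 + j30.64 Ω.
Step 4 — Series with input arm Z1: Z_in = Z1 + (Z3 || Z2) = 0 + j248.4 Ω = 248.4∠90.0° Ω.
Step 5 — Source phasor: V = 32.9∠45.0° V = 23.26 + j23.26 V.
Step 6 — Current: I = V / Z = 0.09367 - j0.09367 A = 0.1325∠-45.0° A.
Step 7 — Complex power: S = V·I* = 0 + j4.358 VA.
Step 8 — Real power: P = Re(S) = 0 W.
Step 9 — Reactive power: Q = Im(S) = 4.358 VAR.
Step 10 — Apparent power: |S| = 4.358 VA.
Step 11 — Power factor: PF = P/|S| = 0 (lagging).

(a) P = 0 W  (b) Q = 4.358 VAR  (c) S = 4.358 VA  (d) PF = 0 (lagging)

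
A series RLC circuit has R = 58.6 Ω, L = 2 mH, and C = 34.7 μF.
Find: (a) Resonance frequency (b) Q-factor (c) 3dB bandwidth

Step 1 — Resonance condition Im(Z)=0 gives ω₀ = 1/√(LC).
Step 2 — ω₀ = 1/√(0.002·3.47e-05) = 3796 rad/s.
Step 3 — f₀ = ω₀/(2π) = 604.1 Hz.
Step 4 — Series Q: Q = ω₀L/R = 3796·0.002/58.6 = 0.1296.
Step 5 — 3dB bandwidth: Δω = ω₀/Q = 2.93e+04 rad/s; BW = Δω/(2π) = 4663 Hz.

(a) f₀ = 604.1 Hz  (b) Q = 0.1296  (c) BW = 4663 Hz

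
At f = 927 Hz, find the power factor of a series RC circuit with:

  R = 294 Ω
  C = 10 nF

Step 1 — Angular frequency: ω = 2π·f = 2π·927 = 5825 rad/s.
Step 2 — Component impedances:
  R: Z = R = 294 Ω
  C: Z = 1/(jωC) = -j/(ω·C) = 0 - j1.717e+04 Ω
Step 3 — Series combination: Z_total = R + C = 294 - j1.717e+04 Ω = 1.717e+04∠-89.0° Ω.
Step 4 — Power factor: PF = cos(φ) = Re(Z)/|Z| = 294/1.717e+04 = 0.01712.
Step 5 — Type: Im(Z) = -1.717e+04 ⇒ leading (phase φ = -89.0°).

PF = 0.01712 (leading, φ = -89.0°)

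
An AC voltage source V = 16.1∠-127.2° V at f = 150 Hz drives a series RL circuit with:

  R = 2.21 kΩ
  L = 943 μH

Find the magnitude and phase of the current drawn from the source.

Step 1 — Angular frequency: ω = 2π·f = 2π·150 = 942.5 rad/s.
Step 2 — Component impedances:
  R: Z = R = 2210 Ω
  L: Z = jωL = j·942.5·0.000943 = 0 + j0.8888 Ω
Step 3 — Series combination: Z_total = R + L = 2210 + j0.8888 Ω = 2210∠0.0° Ω.
Step 4 — Source phasor: V = 16.1∠-127.2° V = -9.734 - j12.82 V.
Step 5 — Ohm's law: I = V / Z_total = (-9.734 - j12.82) / (2210 + j0.8888) = -0.004407 - j0.005801 A.
Step 6 — Convert to polar: |I| = 0.007285 A, ∠I = -127.2°.

I = 0.007285∠-127.2° A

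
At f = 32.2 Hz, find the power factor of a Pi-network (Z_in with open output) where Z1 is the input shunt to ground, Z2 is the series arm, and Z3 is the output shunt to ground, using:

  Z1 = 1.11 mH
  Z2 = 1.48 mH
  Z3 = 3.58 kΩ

Step 1 — Angular frequency: ω = 2π·f = 2π·32.2 = 202.3 rad/s.
Step 2 — Component impedances:
  Z1: Z = jωL = j·202.3·0.00111 = 0 + j0.2246 Ω
  Z2: Z = jωL = j·202.3·0.00148 = 0 + j0.2994 Ω
  Z3: Z = R = 3580 Ω
Step 3 — With open output, the series arm Z2 and the output shunt Z3 appear in series to ground: Z2 + Z3 = 3580 + j0.2994 Ω.
Step 4 — Parallel with input shunt Z1: Z_in = Z1 || (Z2 + Z3) = 1.409e-05 + j0.2246 Ω = 0.2246∠90.0° Ω.
Step 5 — Power factor: PF = cos(φ) = Re(Z)/|Z| = 1.409e-05/0.2246 = 6.273e-05.
Step 6 — Type: Im(Z) = 0.2246 ⇒ lagging (phase φ = 90.0°).

PF = 6.273e-05 (lagging, φ = 90.0°)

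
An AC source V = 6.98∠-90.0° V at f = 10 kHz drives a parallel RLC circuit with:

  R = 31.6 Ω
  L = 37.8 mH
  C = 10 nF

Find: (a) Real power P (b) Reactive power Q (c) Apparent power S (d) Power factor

Step 1 — Angular frequency: ω = 2π·f = 2π·1e+04 = 6.283e+04 rad/s.
Step 2 — Component impedances:
  R: Z = R = 31.6 Ω
  L: Z = jωL = j·6.283e+04·0.0378 = 0 + j2375 Ω
  C: Z = 1/(jωC) = -j/(ω·C) = 0 - j1592 Ω
Step 3 — Parallel combination: 1/Z_total = 1/R + 1/L + 1/C; Z_total = 31.6 - j0.207 Ω = 31.6∠-0.4° Ω.
Step 4 — Source phasor: V = 6.98∠-90.0° V = 0 - j6.98 V.
Step 5 — Current: I = V / Z = 0.001447 - j0.2209 A = 0.2209∠-89.6° A.
Step 6 — Complex power: S = V·I* = 1.542 - j0.0101 VA.
Step 7 — Real power: P = Re(S) = 1.542 W.
Step 8 — Reactive power: Q = Im(S) = -0.0101 VAR.
Step 9 — Apparent power: |S| = 1.542 VA.
Step 10 — Power factor: PF = P/|S| = 1 (leading).

(a) P = 1.542 W  (b) Q = -0.0101 VAR  (c) S = 1.542 VA  (d) PF = 1 (leading)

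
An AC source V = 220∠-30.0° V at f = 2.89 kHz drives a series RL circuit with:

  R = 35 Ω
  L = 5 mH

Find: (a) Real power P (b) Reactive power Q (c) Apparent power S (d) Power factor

Step 1 — Angular frequency: ω = 2π·f = 2π·2890 = 1.816e+04 rad/s.
Step 2 — Component impedances:
  R: Z = R = 35 Ω
  L: Z = jωL = j·1.816e+04·0.005 = 0 + j90.79 Ω
Step 3 — Series combination: Z_total = R + L = 35 + j90.79 Ω = 97.3∠68.9° Ω.
Step 4 — Source phasor: V = 220∠-30.0° V = 190.5 - j110 V.
Step 5 — Current: I = V / Z = -0.3505 - j2.234 A = 2.261∠-98.9° A.
Step 6 — Complex power: S = V·I* = 178.9 + j464.1 VA.
Step 7 — Real power: P = Re(S) = 178.9 W.
Step 8 — Reactive power: Q = Im(S) = 464.1 VAR.
Step 9 — Apparent power: |S| = 497.4 VA.
Step 10 — Power factor: PF = P/|S| = 0.3597 (lagging).

(a) P = 178.9 W  (b) Q = 464.1 VAR  (c) S = 497.4 VA  (d) PF = 0.3597 (lagging)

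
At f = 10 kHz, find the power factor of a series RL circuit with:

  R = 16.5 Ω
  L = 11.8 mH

Step 1 — Angular frequency: ω = 2π·f = 2π·1e+04 = 6.283e+04 rad/s.
Step 2 — Component impedances:
  R: Z = R = 16.5 Ω
  L: Z = jωL = j·6.283e+04·0.0118 = 0 + j741.4 Ω
Step 3 — Series combination: Z_total = R + L = 16.5 + j741.4 Ω = 741.6∠88.7° Ω.
Step 4 — Power factor: PF = cos(φ) = Re(Z)/|Z| = 16.5/741.6 = 0.02225.
Step 5 — Type: Im(Z) = 741.4 ⇒ lagging (phase φ = 88.7°).

PF = 0.02225 (lagging, φ = 88.7°)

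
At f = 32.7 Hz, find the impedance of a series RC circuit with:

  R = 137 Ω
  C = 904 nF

Step 1 — Angular frequency: ω = 2π·f = 2π·32.7 = 205.5 rad/s.
Step 2 — Component impedances:
  R: Z = R = 137 Ω
  C: Z = 1/(jωC) = -j/(ω·C) = 0 - j5384 Ω
Step 3 — Series combination: Z_total = R + C = 137 - j5384 Ω = 5386∠-88.5° Ω.

Z = 137 - j5384 Ω = 5386∠-88.5° Ω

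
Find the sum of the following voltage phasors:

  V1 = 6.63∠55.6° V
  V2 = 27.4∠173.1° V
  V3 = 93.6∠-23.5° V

Step 1 — Convert each phasor to rectangular form:
  V1 = 6.63·(cos(55.6°) + j·sin(55.6°)) = 3.746 + j5.471 V
  V2 = 27.4·(cos(173.1°) + j·sin(173.1°)) = -27.2 + j3.292 V
  V3 = 93.6·(cos(-23.5°) + j·sin(-23.5°)) = 85.84 - j37.32 V
Step 2 — Sum components: V_total = 62.38 - j28.56 V.
Step 3 — Convert to polar: |V_total| = 68.61 V, ∠V_total = -24.6°.

V_total = 68.61∠-24.6° V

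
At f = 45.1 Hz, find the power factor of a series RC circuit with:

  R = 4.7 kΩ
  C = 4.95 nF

Step 1 — Angular frequency: ω = 2π·f = 2π·45.1 = 283.4 rad/s.
Step 2 — Component impedances:
  R: Z = R = 4700 Ω
  C: Z = 1/(jωC) = -j/(ω·C) = 0 - j7.129e+05 Ω
Step 3 — Series combination: Z_total = R + C = 4700 - j7.129e+05 Ω = 7.129e+05∠-89.6° Ω.
Step 4 — Power factor: PF = cos(φ) = Re(Z)/|Z| = 4700/712932 = 0.006592.
Step 5 — Type: Im(Z) = -7.129e+05 ⇒ leading (phase φ = -89.6°).

PF = 0.006592 (leading, φ = -89.6°)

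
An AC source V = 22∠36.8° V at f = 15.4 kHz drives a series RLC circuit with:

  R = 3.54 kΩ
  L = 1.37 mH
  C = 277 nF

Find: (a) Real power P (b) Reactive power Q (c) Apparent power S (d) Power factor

Step 1 — Angular frequency: ω = 2π·f = 2π·1.54e+04 = 9.676e+04 rad/s.
Step 2 — Component impedances:
  R: Z = R = 3540 Ω
  L: Z = jωL = j·9.676e+04·0.00137 = 0 + j132.6 Ω
  C: Z = 1/(jωC) = -j/(ω·C) = 0 - j37.31 Ω
Step 3 — Series combination: Z_total = R + L + C = 3540 + j95.25 Ω = 3541∠1.5° Ω.
Step 4 — Source phasor: V = 22∠36.8° V = 17.62 + j13.18 V.
Step 5 — Current: I = V / Z = 0.005073 + j0.003586 A = 0.006212∠35.3° A.
Step 6 — Complex power: S = V·I* = 0.1366 + j0.003676 VA.
Step 7 — Real power: P = Re(S) = 0.1366 W.
Step 8 — Reactive power: Q = Im(S) = 0.003676 VAR.
Step 9 — Apparent power: |S| = 0.1367 VA.
Step 10 — Power factor: PF = P/|S| = 0.9996 (lagging).

(a) P = 0.1366 W  (b) Q = 0.003676 VAR  (c) S = 0.1367 VA  (d) PF = 0.9996 (lagging)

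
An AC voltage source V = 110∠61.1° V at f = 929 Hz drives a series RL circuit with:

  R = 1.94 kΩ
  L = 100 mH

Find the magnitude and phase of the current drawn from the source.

Step 1 — Angular frequency: ω = 2π·f = 2π·929 = 5837 rad/s.
Step 2 — Component impedances:
  R: Z = R = 1940 Ω
  L: Z = jωL = j·5837·0.1 = 0 + j583.7 Ω
Step 3 — Series combination: Z_total = R + L = 1940 + j583.7 Ω = 2026∠16.7° Ω.
Step 4 — Source phasor: V = 110∠61.1° V = 53.16 + j96.3 V.
Step 5 — Ohm's law: I = V / Z_total = (53.16 + j96.3) / (1940 + j583.7) = 0.03882 + j0.03796 A.
Step 6 — Convert to polar: |I| = 0.0543 A, ∠I = 44.4°.

I = 0.0543∠44.4° A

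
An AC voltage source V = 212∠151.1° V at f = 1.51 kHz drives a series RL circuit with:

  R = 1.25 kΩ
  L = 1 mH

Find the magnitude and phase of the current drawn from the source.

Step 1 — Angular frequency: ω = 2π·f = 2π·1510 = 9488 rad/s.
Step 2 — Component impedances:
  R: Z = R = 1250 Ω
  L: Z = jωL = j·9488·0.001 = 0 + j9.488 Ω
Step 3 — Series combination: Z_total = R + L = 1250 + j9.488 Ω = 1250∠0.4° Ω.
Step 4 — Source phasor: V = 212∠151.1° V = -185.6 + j102.5 V.
Step 5 — Ohm's law: I = V / Z_total = (-185.6 + j102.5) / (1250 + j9.488) = -0.1478 + j0.08309 A.
Step 6 — Convert to polar: |I| = 0.1696 A, ∠I = 150.7°.

I = 0.1696∠150.7° A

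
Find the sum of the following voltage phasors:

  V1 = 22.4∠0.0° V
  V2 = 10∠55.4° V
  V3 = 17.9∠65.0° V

Step 1 — Convert each phasor to rectangular form:
  V1 = 22.4·(cos(0.0°) + j·sin(0.0°)) = 22.4 V
  V2 = 10·(cos(55.4°) + j·sin(55.4°)) = 5.678 + j8.231 V
  V3 = 17.9·(cos(65.0°) + j·sin(65.0°)) = 7.565 + j16.22 V
Step 2 — Sum components: V_total = 35.64 + j24.45 V.
Step 3 — Convert to polar: |V_total| = 43.23 V, ∠V_total = 34.5°.

V_total = 43.23∠34.5° V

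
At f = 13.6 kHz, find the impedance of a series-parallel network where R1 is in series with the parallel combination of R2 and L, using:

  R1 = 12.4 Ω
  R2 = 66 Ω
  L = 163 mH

Step 1 — Angular frequency: ω = 2π·f = 2π·1.36e+04 = 8.545e+04 rad/s.
Step 2 — Component impedances:
  R1: Z = R = 12.4 Ω
  R2: Z = R = 66 Ω
  L: Z = jωL = j·8.545e+04·0.163 = 0 + j1.393e+04 Ω
Step 3 — Parallel branch: R2 || L = 1/(1/R2 + 1/L) = 66 + j0.3127 Ω.
Step 4 — Series with R1: Z_total = R1 + (R2 || L) = 78.4 + j0.3127 Ω = 78.4∠0.2° Ω.

Z = 78.4 + j0.3127 Ω = 78.4∠0.2° Ω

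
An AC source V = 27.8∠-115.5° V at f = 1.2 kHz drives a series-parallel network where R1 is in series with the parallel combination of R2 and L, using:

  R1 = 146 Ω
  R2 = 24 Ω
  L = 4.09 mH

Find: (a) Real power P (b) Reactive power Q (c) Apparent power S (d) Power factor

Step 1 — Angular frequency: ω = 2π·f = 2π·1200 = 7540 rad/s.
Step 2 — Component impedances:
  R1: Z = R = 146 Ω
  R2: Z = R = 24 Ω
  L: Z = jωL = j·7540·0.00409 = 0 + j30.84 Ω
Step 3 — Parallel branch: R2 || L = 1/(1/R2 + 1/L) = 14.95 + j11.63 Ω.
Step 4 — Series with R1: Z_total = R1 + (R2 || L) = 160.9 + j11.63 Ω = 161.4∠4.1° Ω.
Step 5 — Source phasor: V = 27.8∠-115.5° V = -11.97 - j25.09 V.
Step 6 — Current: I = V / Z = -0.08518 - j0.1497 A = 0.1723∠-119.6° A.
Step 7 — Complex power: S = V·I* = 4.777 + j0.3453 VA.
Step 8 — Real power: P = Re(S) = 4.777 W.
Step 9 — Reactive power: Q = Im(S) = 0.3453 VAR.
Step 10 — Apparent power: |S| = 4.789 VA.
Step 11 — Power factor: PF = P/|S| = 0.9974 (lagging).

(a) P = 4.777 W  (b) Q = 0.3453 VAR  (c) S = 4.789 VA  (d) PF = 0.9974 (lagging)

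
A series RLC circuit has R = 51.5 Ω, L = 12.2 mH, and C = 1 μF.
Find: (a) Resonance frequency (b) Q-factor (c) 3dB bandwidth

Step 1 — Resonance: ω₀ = 1/√(LC) = 1/√(0.0122·1e-06) = 9054 rad/s.
Step 2 — f₀ = ω₀/(2π) = 1441 Hz.
Step 3 — Series Q: Q = ω₀L/R = 9054·0.0122/51.5 = 2.145.
Step 4 — Bandwidth: Δω = ω₀/Q = 4221 rad/s; BW = Δω/(2π) = 671.8 Hz.

(a) f₀ = 1441 Hz  (b) Q = 2.145  (c) BW = 671.8 Hz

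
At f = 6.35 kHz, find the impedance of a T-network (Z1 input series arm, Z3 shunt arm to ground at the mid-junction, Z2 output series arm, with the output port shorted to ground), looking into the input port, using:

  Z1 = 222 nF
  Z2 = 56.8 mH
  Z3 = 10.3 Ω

Step 1 — Angular frequency: ω = 2π·f = 2π·6350 = 3.99e+04 rad/s.
Step 2 — Component impedances:
  Z1: Z = 1/(jωC) = -j/(ω·C) = 0 - j112.9 Ω
  Z2: Z = jωL = j·3.99e+04·0.0568 = 0 + j2266 Ω
  Z3: Z = R = 10.3 Ω
Step 3 — With the output port shorted to ground, the output series arm Z2 runs from the junction to ground; the shunt arm Z3 also runs from the junction to ground. They appear in parallel: Z3 || Z2 = 10.3 + j0.04681 Ω.
Step 4 — Series with input arm Z1: Z_in = Z1 + (Z3 || Z2) = 10.3 - j112.9 Ω = 113.3∠-84.8° Ω.

Z = 10.3 - j112.9 Ω = 113.3∠-84.8° Ω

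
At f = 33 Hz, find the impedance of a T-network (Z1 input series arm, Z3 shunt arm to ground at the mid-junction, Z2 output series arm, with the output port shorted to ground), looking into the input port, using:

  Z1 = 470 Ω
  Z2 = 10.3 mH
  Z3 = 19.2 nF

Step 1 — Angular frequency: ω = 2π·f = 2π·33 = 207.3 rad/s.
Step 2 — Component impedances:
  Z1: Z = R = 470 Ω
  Z2: Z = jωL = j·207.3·0.0103 = 0 + j2.136 Ω
  Z3: Z = 1/(jωC) = -j/(ω·C) = 0 - j2.512e+05 Ω
Step 3 — With the output port shorted to ground, the output series arm Z2 runs from the junction to ground; the shunt arm Z3 also runs from the junction to ground. They appear in parallel: Z3 || Z2 = 0 + j2.136 Ω.
Step 4 — Series with input arm Z1: Z_in = Z1 + (Z3 || Z2) = 470 + j2.136 Ω = 470∠0.3° Ω.

Z = 470 + j2.136 Ω = 470∠0.3° Ω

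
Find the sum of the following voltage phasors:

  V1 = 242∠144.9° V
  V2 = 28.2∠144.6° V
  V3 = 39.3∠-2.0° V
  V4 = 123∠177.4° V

Step 1 — Convert each phasor to rectangular form:
  V1 = 242·(cos(144.9°) + j·sin(144.9°)) = -198 + j139.2 V
  V2 = 28.2·(cos(144.6°) + j·sin(144.6°)) = -22.99 + j16.34 V
  V3 = 39.3·(cos(-2.0°) + j·sin(-2.0°)) = 39.28 - j1.372 V
  V4 = 123·(cos(177.4°) + j·sin(177.4°)) = -122.9 + j5.58 V
Step 2 — Sum components: V_total = -304.6 + j159.7 V.
Step 3 — Convert to polar: |V_total| = 343.9 V, ∠V_total = 152.3°.

V_total = 343.9∠152.3° V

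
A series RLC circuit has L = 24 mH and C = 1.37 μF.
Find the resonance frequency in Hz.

Step 1 — Resonance condition Im(Z)=0 gives ω₀ = 1/√(LC).
Step 2 — ω₀ = 1/√(0.024·1.37e-06) = 5515 rad/s.
Step 3 — f₀ = ω₀/(2π) = 877.7 Hz.

f₀ = 877.7 Hz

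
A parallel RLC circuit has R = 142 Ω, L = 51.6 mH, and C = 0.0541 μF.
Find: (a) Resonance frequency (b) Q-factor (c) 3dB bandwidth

Step 1 — Resonance: ω₀ = 1/√(LC) = 1/√(0.0516·5.41e-08) = 1.893e+04 rad/s.
Step 2 — f₀ = ω₀/(2π) = 3012 Hz.
Step 3 — Parallel Q: Q = R/(ω₀L) = 142/(1.893e+04·0.0516) = 0.1454.
Step 4 — Bandwidth: Δω = ω₀/Q = 1.302e+05 rad/s; BW = Δω/(2π) = 2.072e+04 Hz.

(a) f₀ = 3012 Hz  (b) Q = 0.1454  (c) BW = 2.072e+04 Hz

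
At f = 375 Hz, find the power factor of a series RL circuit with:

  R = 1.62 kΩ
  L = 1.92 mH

Step 1 — Angular frequency: ω = 2π·f = 2π·375 = 2356 rad/s.
Step 2 — Component impedances:
  R: Z = R = 1620 Ω
  L: Z = jωL = j·2356·0.00192 = 0 + j4.524 Ω
Step 3 — Series combination: Z_total = R + L = 1620 + j4.524 Ω = 1620∠0.2° Ω.
Step 4 — Power factor: PF = cos(φ) = Re(Z)/|Z| = 1620/1620 = 1.
Step 5 — Type: Im(Z) = 4.524 ⇒ lagging (phase φ = 0.2°).

PF = 1 (lagging, φ = 0.2°)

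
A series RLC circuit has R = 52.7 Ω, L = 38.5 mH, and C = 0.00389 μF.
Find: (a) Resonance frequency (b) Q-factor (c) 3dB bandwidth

Step 1 — Resonance condition Im(Z)=0 gives ω₀ = 1/√(LC).
Step 2 — ω₀ = 1/√(0.0385·3.89e-09) = 8.171e+04 rad/s.
Step 3 — f₀ = ω₀/(2π) = 1.301e+04 Hz.
Step 4 — Series Q: Q = ω₀L/R = 8.171e+04·0.0385/52.7 = 59.7.
Step 5 — 3dB bandwidth: Δω = ω₀/Q = 1369 rad/s; BW = Δω/(2π) = 217.9 Hz.

(a) f₀ = 1.301e+04 Hz  (b) Q = 59.7  (c) BW = 217.9 Hz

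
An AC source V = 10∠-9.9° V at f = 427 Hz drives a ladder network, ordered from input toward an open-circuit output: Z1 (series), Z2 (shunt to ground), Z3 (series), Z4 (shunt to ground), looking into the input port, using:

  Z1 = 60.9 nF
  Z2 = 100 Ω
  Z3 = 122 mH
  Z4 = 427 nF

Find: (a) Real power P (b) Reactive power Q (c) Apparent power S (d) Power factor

Step 1 — Angular frequency: ω = 2π·f = 2π·427 = 2683 rad/s.
Step 2 — Component impedances:
  Z1: Z = 1/(jωC) = -j/(ω·C) = 0 - j6120 Ω
  Z2: Z = R = 100 Ω
  Z3: Z = jωL = j·2683·0.122 = 0 + j327.3 Ω
  Z4: Z = 1/(jωC) = -j/(ω·C) = 0 - j872.9 Ω
Step 3 — Ladder network (open output): work backward from the far end, alternating series and parallel combinations. Z_in = 96.75 - j6138 Ω = 6139∠-89.1° Ω.
Step 4 — Source phasor: V = 10∠-9.9° V = 9.851 - j1.719 V.
Step 5 — Current: I = V / Z = 0.0003053 + j0.0016 A = 0.001629∠79.2° A.
Step 6 — Complex power: S = V·I* = 0.0002567 - j0.01629 VA.
Step 7 — Real power: P = Re(S) = 0.0002567 W.
Step 8 — Reactive power: Q = Im(S) = -0.01629 VAR.
Step 9 — Apparent power: |S| = 0.01629 VA.
Step 10 — Power factor: PF = P/|S| = 0.01576 (leading).

(a) P = 0.0002567 W  (b) Q = -0.01629 VAR  (c) S = 0.01629 VA  (d) PF = 0.01576 (leading)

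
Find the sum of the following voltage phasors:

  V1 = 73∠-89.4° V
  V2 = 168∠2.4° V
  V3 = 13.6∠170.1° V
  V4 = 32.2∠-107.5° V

Step 1 — Convert each phasor to rectangular form:
  V1 = 73·(cos(-89.4°) + j·sin(-89.4°)) = 0.7644 - j73 V
  V2 = 168·(cos(2.4°) + j·sin(2.4°)) = 167.9 + j7.035 V
  V3 = 13.6·(cos(170.1°) + j·sin(170.1°)) = -13.4 + j2.338 V
  V4 = 32.2·(cos(-107.5°) + j·sin(-107.5°)) = -9.683 - j30.71 V
Step 2 — Sum components: V_total = 145.5 - j94.33 V.
Step 3 — Convert to polar: |V_total| = 173.4 V, ∠V_total = -33.0°.

V_total = 173.4∠-33.0° V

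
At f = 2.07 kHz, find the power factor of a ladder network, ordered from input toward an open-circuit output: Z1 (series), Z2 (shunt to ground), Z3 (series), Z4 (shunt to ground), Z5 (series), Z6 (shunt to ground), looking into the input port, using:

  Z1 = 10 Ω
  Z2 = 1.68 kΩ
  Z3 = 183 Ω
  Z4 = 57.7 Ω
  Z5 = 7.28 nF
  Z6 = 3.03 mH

Step 1 — Angular frequency: ω = 2π·f = 2π·2070 = 1.301e+04 rad/s.
Step 2 — Component impedances:
  Z1: Z = R = 10 Ω
  Z2: Z = R = 1680 Ω
  Z3: Z = R = 183 Ω
  Z4: Z = R = 57.7 Ω
  Z5: Z = 1/(jωC) = -j/(ω·C) = 0 - j1.056e+04 Ω
  Z6: Z = jωL = j·1.301e+04·0.00303 = 0 + j39.41 Ω
Step 3 — Ladder network (open output): work backward from the far end, alternating series and parallel combinations. Z_in = 220.5 - j0.2421 Ω = 220.5∠-0.1° Ω.
Step 4 — Power factor: PF = cos(φ) = Re(Z)/|Z| = 220.5/220.5 = 1.
Step 5 — Type: Im(Z) = -0.2421 ⇒ leading (phase φ = -0.1°).

PF = 1 (leading, φ = -0.1°)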